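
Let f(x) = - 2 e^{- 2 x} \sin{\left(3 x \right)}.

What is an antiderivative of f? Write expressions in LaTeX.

Differentiate the proposed F(x) back; it has to land on f(x) exactly.
Check: d/dx[\frac{4 e^{- 2 x} \sin{\left(3 x \right)}}{13} + \frac{6 e^{- 2 x} \cos{\left(3 x \right)}}{13}] = - 2 e^{- 2 x} \sin{\left(3 x \right)} = f(x).

An antiderivative is F(x) = \frac{4 e^{- 2 x} \sin{\left(3 x \right)}}{13} + \frac{6 e^{- 2 x} \cos{\left(3 x \right)}}{13}.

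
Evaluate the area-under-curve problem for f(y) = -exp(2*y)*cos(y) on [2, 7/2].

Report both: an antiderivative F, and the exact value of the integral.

Antiderivative: F(y) = -(sin(y) + 2*cos(y))*exp(2*y)/5; value = 2*exp(4)*cos(2)/5 + exp(4)*sin(2)/5 - exp(7)*sin(7/2)/5 - 2*exp(7)*cos(7/2)/5

Check any antiderivative F(y) by computing F'(y) and comparing it with f(y).
F(y) = -(sin(y) + 2*cos(y))*exp(2*y)/5 is an antiderivative of f.
Check: d/dy[-(sin(y) + 2*cos(y))*exp(2*y)/5] = -exp(2*y)*cos(y) = f(y).
F(7/2) = -exp(7)*sin(7/2)/5 - 2*exp(7)*cos(7/2)/5; F(2) = -exp(4)*sin(2)/5 - 2*exp(4)*cos(2)/5.
Integral = F(7/2) - F(2) = 2*exp(4)*cos(2)/5 + exp(4)*sin(2)/5 - exp(7)*sin(7/2)/5 - 2*exp(7)*cos(7/2)/5.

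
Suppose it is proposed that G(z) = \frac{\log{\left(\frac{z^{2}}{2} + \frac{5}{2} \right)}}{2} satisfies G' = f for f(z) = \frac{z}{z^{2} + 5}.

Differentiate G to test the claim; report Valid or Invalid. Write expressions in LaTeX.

d/dz[G] = \frac{z}{z^{2} + 5}
This equals f(z) exactly, so the claim holds.

Valid - the claim checks out under differentiation.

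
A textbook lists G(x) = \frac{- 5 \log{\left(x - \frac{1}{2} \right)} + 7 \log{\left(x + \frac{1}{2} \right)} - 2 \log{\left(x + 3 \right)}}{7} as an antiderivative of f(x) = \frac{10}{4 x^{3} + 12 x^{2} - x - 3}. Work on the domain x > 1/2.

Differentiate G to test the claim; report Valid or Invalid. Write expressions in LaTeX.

d/dx[G] = - \frac{10}{4 x^{3} + 12 x^{2} - x - 3}
d/dx[G] - f(x) = - \frac{20}{4 x^{3} + 12 x^{2} - x - 3} != 0.

Invalid: d/dx[G] - f = - \frac{20}{4 x^{3} + 12 x^{2} - x - 3}, which is not 0.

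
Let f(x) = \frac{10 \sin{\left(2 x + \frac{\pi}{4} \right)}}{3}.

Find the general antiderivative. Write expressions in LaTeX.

Differentiate the proposed F(x) back; it has to land on f(x) exactly.
Check: d/dx[- \frac{5 \cos{\left(2 x + \frac{\pi}{4} \right)}}{3}] = \frac{10 \sin{\left(2 x + \frac{\pi}{4} \right)}}{3} = f(x).

F(x) = - \frac{5 \cos{\left(2 x + \frac{\pi}{4} \right)}}{3} + C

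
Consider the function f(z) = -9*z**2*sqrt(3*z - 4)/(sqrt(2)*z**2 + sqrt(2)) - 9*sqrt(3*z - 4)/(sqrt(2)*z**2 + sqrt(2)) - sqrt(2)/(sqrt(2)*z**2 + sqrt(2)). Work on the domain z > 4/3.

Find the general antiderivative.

F(z) = -4*(3*z/2 - 2)**(3/2) - atan(z) + C

Integrate term by term and add the pieces.
Check: d/dz[-4*(3*z/2 - 2)**(3/2) - atan(z)] = (-9*z**2*sqrt(3*z - 4) - 9*sqrt(3*z - 4) - sqrt(2))/(sqrt(2)*z**2 + sqrt(2)), which equals f(z).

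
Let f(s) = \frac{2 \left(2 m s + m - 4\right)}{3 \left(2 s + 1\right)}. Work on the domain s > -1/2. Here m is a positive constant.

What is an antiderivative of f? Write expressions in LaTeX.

An antiderivative is F(s) = \frac{2 \left(m s - 2 \log{\left(2 s + 1 \right)}\right)}{3}.

Differentiate the proposed F(s) back; it has to land on f(s) exactly.
Check: d/ds[\frac{2 \left(m s - 2 \log{\left(2 s + 1 \right)}\right)}{3}] = \frac{4 m s + 2 m - 8}{6 s + 3}, which equals f(s).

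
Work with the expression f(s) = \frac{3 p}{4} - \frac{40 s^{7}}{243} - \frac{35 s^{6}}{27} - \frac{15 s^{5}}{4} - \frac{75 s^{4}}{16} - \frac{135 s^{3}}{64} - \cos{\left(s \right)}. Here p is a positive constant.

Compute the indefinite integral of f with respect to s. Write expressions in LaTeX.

F(s) = \frac{3 p s}{4} - \frac{5 s^{8}}{243} - \frac{5 s^{7}}{27} - \frac{5 s^{6}}{8} - \frac{15 s^{5}}{16} - \frac{135 s^{4}}{256} - \sin{\left(s \right)} + C

Integrate term by term and add the pieces.
Check: d/ds[\frac{3 p s}{4} - \frac{5 s^{8}}{243} - \frac{5 s^{7}}{27} - \frac{5 s^{6}}{8} - \frac{15 s^{5}}{16} - \frac{135 s^{4}}{256} - \sin{\left(s \right)}] = \frac{3 p}{4} - \frac{40 s^{7}}{243} - \frac{35 s^{6}}{27} - \frac{15 s^{5}}{4} - \frac{75 s^{4}}{16} - \frac{135 s^{3}}{64} - \cos{\left(s \right)} = f(s).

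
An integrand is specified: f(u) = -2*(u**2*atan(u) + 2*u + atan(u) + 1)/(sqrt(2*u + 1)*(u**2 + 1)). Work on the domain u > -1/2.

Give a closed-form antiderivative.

An antiderivative is F(u) = -2*sqrt(2*u + 1)*atan(u).

Recognize the product-rule pattern: f = v'r + vr' with v = -2*sqrt(2*u + 1), r = atan(u), so integration by parts undoes it.
Check: d/du[-2*sqrt(2*u + 1)*atan(u)] = (-2*u**2*atan(u) - 4*u - 2*atan(u) - 2)/(u**2*sqrt(2*u + 1) + sqrt(2*u + 1)), which equals f(u).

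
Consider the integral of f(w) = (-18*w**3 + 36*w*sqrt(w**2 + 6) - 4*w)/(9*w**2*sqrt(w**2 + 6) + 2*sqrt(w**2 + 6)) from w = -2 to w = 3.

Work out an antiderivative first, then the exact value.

Whatever form F(w) takes, F'(w) = f(w) is non-negotiable.
F(w) = -2*sqrt(w**2 + 6) + 2*log(3*w**2 + 2/3) is an antiderivative of f.
Check: d/dw[-2*sqrt(w**2 + 6) + 2*log(3*w**2 + 2/3)] = (-18*w**3 + 36*w*sqrt(w**2 + 6) - 4*w)/(9*w**2*sqrt(w**2 + 6) + 2*sqrt(w**2 + 6)) = f(w).
F(3) = -2*sqrt(15) + 2*log(83/3); F(-2) = -2*sqrt(10) + 2*log(38/3).
Integral = F(3) - F(-2) = -2*sqrt(15) - 2*log(38/3) + 2*sqrt(10) + 2*log(83/3).

Antiderivative: F(w) = -2*sqrt(w**2 + 6) + 2*log(3*w**2 + 2/3); value = -2*sqrt(15) - 2*log(38/3) + 2*sqrt(10) + 2*log(83/3)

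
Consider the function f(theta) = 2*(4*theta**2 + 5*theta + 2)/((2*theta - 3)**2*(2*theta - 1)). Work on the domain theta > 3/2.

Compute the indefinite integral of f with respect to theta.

F(theta) = (-6*theta*log(theta - 3/2) + 22*theta*log(theta - 1/2) + 9*log(theta - 3/2) - 33*log(theta - 1/2) - 74)/(8*(2*theta - 3)) + C

The denominator factors as (2*theta - 3)**2*(2*theta - 1); partial fractions split f into directly integrable pieces: 11/(4*(2*theta - 1)) - 3/(4*(2*theta - 3)) + 37/(2*(2*theta - 3)**2).
Check: d/dtheta[(-6*theta*log(theta - 3/2) + 22*theta*log(theta - 1/2) + 9*log(theta - 3/2) - 33*log(theta - 1/2) - 74)/(8*(2*theta - 3))] = (8*theta**2 + 10*theta + 4)/(8*theta**3 - 28*theta**2 + 30*theta - 9), which equals f(theta).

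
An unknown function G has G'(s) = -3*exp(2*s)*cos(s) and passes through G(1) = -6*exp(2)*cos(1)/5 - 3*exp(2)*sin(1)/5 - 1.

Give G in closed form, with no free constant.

The proposed G(s) is checked by its d/ds: the result must match the given G'(s).
A general antiderivative is -3*exp(2*s)*sin(s)/5 - 6*exp(2*s)*cos(s)/5 + C.
The condition gives C = -6*exp(2)*cos(1)/5 - 3*exp(2)*sin(1)/5 - 1 - (-6*exp(2)*cos(1)/5 - 3*exp(2)*sin(1)/5) = -1.
So G(s) = -3*exp(2*s)*sin(s)/5 - 6*exp(2*s)*cos(s)/5 - 1.
Check: d/ds[-3*exp(2*s)*sin(s)/5 - 6*exp(2*s)*cos(s)/5 - 1] = -3*exp(2*s)*cos(s) = G'(s).

G(s) = -3*exp(2*s)*sin(s)/5 - 6*exp(2*s)*cos(s)/5 - 1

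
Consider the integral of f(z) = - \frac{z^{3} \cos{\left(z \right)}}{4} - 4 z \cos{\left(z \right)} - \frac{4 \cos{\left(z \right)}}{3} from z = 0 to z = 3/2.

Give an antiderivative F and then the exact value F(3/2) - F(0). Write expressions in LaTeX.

The integrand splits into summands that can be handled one at a time.
F(z) = - \frac{z^{3} \sin{\left(z \right)}}{4} - \frac{3 z^{2} \cos{\left(z \right)}}{4} - \frac{5 z \sin{\left(z \right)}}{2} - \frac{4 \sin{\left(z \right)}}{3} - \frac{5 \cos{\left(z \right)}}{2} is an antiderivative of f.
Check: d/dz[- \frac{z^{3} \sin{\left(z \right)}}{4} - \frac{3 z^{2} \cos{\left(z \right)}}{4} - \frac{5 z \sin{\left(z \right)}}{2} - \frac{4 \sin{\left(z \right)}}{3} - \frac{5 \cos{\left(z \right)}}{2}] = - \frac{z^{3} \cos{\left(z \right)}}{4} - 4 z \cos{\left(z \right)} - \frac{4 \cos{\left(z \right)}}{3} = f(z).
F(3/2) = - \frac{569 \sin{\left(\frac{3}{2} \right)}}{96} - \frac{67 \cos{\left(\frac{3}{2} \right)}}{16}; F(0) = - \frac{5}{2}.
Integral = F(3/2) - F(0) = - \frac{569 \sin{\left(\frac{3}{2} \right)}}{96} - \frac{67 \cos{\left(\frac{3}{2} \right)}}{16} + \frac{5}{2}.

Antiderivative: F(z) = - \frac{z^{3} \sin{\left(z \right)}}{4} - \frac{3 z^{2} \cos{\left(z \right)}}{4} - \frac{5 z \sin{\left(z \right)}}{2} - \frac{4 \sin{\left(z \right)}}{3} - \frac{5 \cos{\left(z \right)}}{2}; value = - \frac{569 \sin{\left(\frac{3}{2} \right)}}{96} - \frac{67 \cos{\left(\frac{3}{2} \right)}}{16} + \frac{5}{2}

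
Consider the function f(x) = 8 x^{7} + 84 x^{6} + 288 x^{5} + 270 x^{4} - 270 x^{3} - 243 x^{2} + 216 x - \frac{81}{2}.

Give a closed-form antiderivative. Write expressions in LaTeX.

f matches the chain-rule pattern g'(h)*h' with inner function h(x) = - x^{2} - 3 x + \frac{3}{2}; substituting u = h(x) collapses the integral.
Check: d/dx[\frac{\left(2 x^{2} + 6 x - 3\right)^{4}}{16}] = 8 x^{7} + 84 x^{6} + 288 x^{5} + 270 x^{4} - 270 x^{3} - 243 x^{2} + 216 x - \frac{81}{2} = f(x).

An antiderivative is F(x) = \frac{\left(2 x^{2} + 6 x - 3\right)^{4}}{16}.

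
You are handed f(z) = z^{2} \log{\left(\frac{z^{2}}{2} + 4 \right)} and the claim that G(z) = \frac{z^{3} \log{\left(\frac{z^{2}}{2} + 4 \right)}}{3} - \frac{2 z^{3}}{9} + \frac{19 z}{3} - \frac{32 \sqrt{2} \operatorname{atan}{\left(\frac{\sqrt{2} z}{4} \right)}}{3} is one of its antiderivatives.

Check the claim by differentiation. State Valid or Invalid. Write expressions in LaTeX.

Invalid: d/dz[G] - f = 1, which is not 0.

d/dz[G] = z^{2} \log{\left(\frac{z^{2}}{2} + 4 \right)} + 1
d/dz[G] - f(z) = 1 != 0.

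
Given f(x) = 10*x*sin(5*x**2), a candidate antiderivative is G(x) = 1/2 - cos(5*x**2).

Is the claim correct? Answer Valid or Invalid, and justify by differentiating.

Valid - the claim checks out under differentiation.

d/dx[G] = 10*x*sin(5*x**2)
This equals f(x) exactly, so the claim holds.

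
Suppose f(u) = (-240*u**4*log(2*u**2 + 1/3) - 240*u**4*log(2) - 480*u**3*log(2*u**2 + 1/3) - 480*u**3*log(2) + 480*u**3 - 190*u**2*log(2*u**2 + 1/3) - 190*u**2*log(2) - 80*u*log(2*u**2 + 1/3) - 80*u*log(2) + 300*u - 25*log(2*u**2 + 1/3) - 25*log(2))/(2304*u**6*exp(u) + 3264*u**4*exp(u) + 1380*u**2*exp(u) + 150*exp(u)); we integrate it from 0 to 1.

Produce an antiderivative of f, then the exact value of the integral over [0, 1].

Antiderivative: F(u) = 5*log(4*u**2 + 2/3)/(48*u**2*exp(u) + 30*exp(u)); value = 5*exp(-1)*log(14/3)/78 - log(2/3)/6

A candidate is checked by its d/du: the result must match f(u).
F(u) = 5*log(4*u**2 + 2/3)/(48*u**2*exp(u) + 30*exp(u)) is an antiderivative of f.
Check: d/du[5*log(4*u**2 + 2/3)/(48*u**2*exp(u) + 30*exp(u))] = (-240*u**4*log(2*u**2 + 1/3) - 240*u**4*log(2) - 480*u**3*log(2*u**2 + 1/3) - 480*u**3*log(2) + 480*u**3 - 190*u**2*log(2*u**2 + 1/3) - 190*u**2*log(2) - 80*u*log(2*u**2 + 1/3) - 80*u*log(2) + 300*u - 25*log(2*u**2 + 1/3) - 25*log(2))/(2304*u**6*exp(u) + 3264*u**4*exp(u) + 1380*u**2*exp(u) + 150*exp(u)) = f(u).
F(1) = 5*exp(-1)*log(14/3)/78; F(0) = log(2/3)/6.
Integral = F(1) - F(0) = 5*exp(-1)*log(14/3)/78 - log(2/3)/6.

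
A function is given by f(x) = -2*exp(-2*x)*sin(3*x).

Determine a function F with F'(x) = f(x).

A first test for any F(x): its x-derivative must equal f(x) identically.
Check: d/dx[(4*sin(3*x) + 6*cos(3*x))*exp(-2*x)/13] = -2*exp(-2*x)*sin(3*x) = f(x).

An antiderivative is F(x) = (4*sin(3*x) + 6*cos(3*x))*exp(-2*x)/13.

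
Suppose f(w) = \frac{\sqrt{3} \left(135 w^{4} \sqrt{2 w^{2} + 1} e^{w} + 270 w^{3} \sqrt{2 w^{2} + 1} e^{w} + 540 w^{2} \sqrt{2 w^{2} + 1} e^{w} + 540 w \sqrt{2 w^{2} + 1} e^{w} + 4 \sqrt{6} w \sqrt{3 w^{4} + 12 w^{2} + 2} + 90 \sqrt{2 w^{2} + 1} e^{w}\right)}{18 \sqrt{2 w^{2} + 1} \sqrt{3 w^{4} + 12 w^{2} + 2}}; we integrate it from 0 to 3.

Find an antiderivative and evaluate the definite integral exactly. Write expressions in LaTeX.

Antiderivative: F(w) = \frac{2 \sqrt{2} \sqrt{2 w^{2} + 1} + 15 \sqrt{3} \sqrt{3 w^{4} + 12 w^{2} + 2} e^{w}}{6}; value = - \frac{5 \sqrt{6}}{2} - \frac{\sqrt{2}}{3} + \frac{\sqrt{38}}{3} + \frac{5 \sqrt{1059} e^{3}}{2}

Whatever form F(w) takes, F'(w) = f(w) is non-negotiable.
F(w) = \frac{2 \sqrt{2} \sqrt{2 w^{2} + 1} + 15 \sqrt{3} \sqrt{3 w^{4} + 12 w^{2} + 2} e^{w}}{6} is an antiderivative of f.
Check: d/dw[\frac{2 \sqrt{2} \sqrt{2 w^{2} + 1} + 15 \sqrt{3} \sqrt{3 w^{4} + 12 w^{2} + 2} e^{w}}{6}] = \frac{45 \sqrt{3} w^{4} \sqrt{2 w^{2} + 1} e^{w} + 90 \sqrt{3} w^{3} \sqrt{2 w^{2} + 1} e^{w} + 180 \sqrt{3} w^{2} \sqrt{2 w^{2} + 1} e^{w} + 180 \sqrt{3} w \sqrt{2 w^{2} + 1} e^{w} + 4 \sqrt{2} w \sqrt{3 w^{4} + 12 w^{2} + 2} + 30 \sqrt{3} \sqrt{2 w^{2} + 1} e^{w}}{6 \sqrt{2 w^{2} + 1} \sqrt{3 w^{4} + 12 w^{2} + 2}}, which equals f(w).
F(3) = \frac{\sqrt{38}}{3} + \frac{5 \sqrt{1059} e^{3}}{2}; F(0) = \frac{\sqrt{2}}{3} + \frac{5 \sqrt{6}}{2}.
Integral = F(3) - F(0) = - \frac{5 \sqrt{6}}{2} - \frac{\sqrt{2}}{3} + \frac{\sqrt{38}}{3} + \frac{5 \sqrt{1059} e^{3}}{2}.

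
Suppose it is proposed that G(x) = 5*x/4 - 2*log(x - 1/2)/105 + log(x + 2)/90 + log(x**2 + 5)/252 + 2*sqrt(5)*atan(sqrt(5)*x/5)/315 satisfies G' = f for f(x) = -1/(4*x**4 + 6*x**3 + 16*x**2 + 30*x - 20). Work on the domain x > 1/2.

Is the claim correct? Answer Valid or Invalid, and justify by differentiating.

Invalid: d/dx[G] - f = 5/4, which is not 0.

d/dx[G] = (10*x**4 + 15*x**3 + 40*x**2 + 75*x - 52)/(8*x**4 + 12*x**3 + 32*x**2 + 60*x - 40)
d/dx[G] - f(x) = 5/4 != 0.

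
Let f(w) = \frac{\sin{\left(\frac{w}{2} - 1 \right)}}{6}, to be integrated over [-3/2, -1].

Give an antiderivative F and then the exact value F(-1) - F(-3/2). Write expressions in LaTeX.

A candidate is checked by its d/dw: the result must match f(w).
F(w) = - \frac{\cos{\left(\frac{w}{2} - 1 \right)}}{3} is an antiderivative of f.
Check: d/dw[- \frac{\cos{\left(\frac{w}{2} - 1 \right)}}{3}] = \frac{\sin{\left(\frac{w}{2} - 1 \right)}}{6} = f(w).
F(-1) = - \frac{\cos{\left(\frac{3}{2} \right)}}{3}; F(-3/2) = - \frac{\cos{\left(\frac{7}{4} \right)}}{3}.
Integral = F(-1) - F(-3/2) = \frac{\cos{\left(\frac{7}{4} \right)}}{3} - \frac{\cos{\left(\frac{3}{2} \right)}}{3}.

Antiderivative: F(w) = - \frac{\cos{\left(\frac{w}{2} - 1 \right)}}{3}; value = \frac{\cos{\left(\frac{7}{4} \right)}}{3} - \frac{\cos{\left(\frac{3}{2} \right)}}{3}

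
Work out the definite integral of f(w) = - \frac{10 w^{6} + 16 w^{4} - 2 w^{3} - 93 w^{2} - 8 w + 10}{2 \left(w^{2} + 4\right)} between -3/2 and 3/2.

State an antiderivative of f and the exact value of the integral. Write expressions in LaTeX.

Antiderivative: F(w) = - w^{5} + 4 w^{3} + \frac{w^{2}}{2} - \frac{3 w}{2} + \frac{\operatorname{atan}{\left(\frac{w}{2} \right)}}{2}; value = \operatorname{atan}{\left(\frac{3}{4} \right)} + \frac{117}{16}

Check any antiderivative F(w) by computing F'(w) and comparing it with f(w).
F(w) = - w^{5} + 4 w^{3} + \frac{w^{2}}{2} - \frac{3 w}{2} + \frac{\operatorname{atan}{\left(\frac{w}{2} \right)}}{2} is an antiderivative of f.
Check: d/dw[- w^{5} + 4 w^{3} + \frac{w^{2}}{2} - \frac{3 w}{2} + \frac{\operatorname{atan}{\left(\frac{w}{2} \right)}}{2}] = \frac{- 10 w^{6} - 16 w^{4} + 2 w^{3} + 93 w^{2} + 8 w - 10}{2 w^{2} + 8}, which equals f(w).
F(3/2) = \frac{\operatorname{atan}{\left(\frac{3}{4} \right)}}{2} + \frac{153}{32}; F(-3/2) = - \frac{81}{32} - \frac{\operatorname{atan}{\left(\frac{3}{4} \right)}}{2}.
Integral = F(3/2) - F(-3/2) = \operatorname{atan}{\left(\frac{3}{4} \right)} + \frac{117}{16}.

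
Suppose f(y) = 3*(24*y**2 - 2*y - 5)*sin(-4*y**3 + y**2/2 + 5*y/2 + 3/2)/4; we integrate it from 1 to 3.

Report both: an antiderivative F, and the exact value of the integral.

Antiderivative: F(y) = 3*cos(-4*y**3 + y**2/2 + 5*y/2 + 3/2)/2; value = -3*cos(1/2)/2 + 3*cos(189/2)/2

The substitution u = -4*y**3 + y**2/2 + 5*y/2 + 3/2 works: f is exactly (dF/du)*(du/dy) for that inner function.
F(y) = 3*cos(-4*y**3 + y**2/2 + 5*y/2 + 3/2)/2 is an antiderivative of f.
Check: d/dy[3*cos(-4*y**3 + y**2/2 + 5*y/2 + 3/2)/2] = 18*y**2*sin(-4*y**3 + y**2/2 + 5*y/2 + 3/2) - 3*y*sin(-4*y**3 + y**2/2 + 5*y/2 + 3/2)/2 - 15*sin(-4*y**3 + y**2/2 + 5*y/2 + 3/2)/4, which equals f(y).
F(3) = 3*cos(189/2)/2; F(1) = 3*cos(1/2)/2.
Integral = F(3) - F(1) = -3*cos(1/2)/2 + 3*cos(189/2)/2.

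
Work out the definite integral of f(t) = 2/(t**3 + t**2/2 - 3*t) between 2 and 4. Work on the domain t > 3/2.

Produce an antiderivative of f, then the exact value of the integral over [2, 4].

The denominator factors as t*(t + 2)*(2*t - 3); partial fractions split f into directly integrable pieces: 16/(21*(2*t - 3)) + 2/(7*(t + 2)) - 2/(3*t).
F(t) = 2*(-7*log(t) + 4*log(t - 3/2) + 3*log(t + 2))/21 is an antiderivative of f.
Check: d/dt[2*(-7*log(t) + 4*log(t - 3/2) + 3*log(t + 2))/21] = 4/(2*t**3 + t**2 - 6*t), which equals f(t).
F(4) = -2*log(4)/3 + 8*log(5/2)/21 + 2*log(6)/7; F(2) = -22*log(2)/21 + 2*log(4)/7.
Integral = F(4) - F(2) = -20*log(4)/21 + 8*log(5/2)/21 + 2*log(6)/7 + 22*log(2)/21.

Antiderivative: F(t) = 2*(-7*log(t) + 4*log(t - 3/2) + 3*log(t + 2))/21; value = -20*log(4)/21 + 8*log(5/2)/21 + 2*log(6)/7 + 22*log(2)/21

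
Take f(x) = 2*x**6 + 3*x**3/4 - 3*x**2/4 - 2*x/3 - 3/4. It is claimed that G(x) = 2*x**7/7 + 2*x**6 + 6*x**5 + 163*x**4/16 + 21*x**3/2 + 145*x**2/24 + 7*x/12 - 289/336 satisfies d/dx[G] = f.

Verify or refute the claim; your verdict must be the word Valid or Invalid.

d/dx[G] = 2*x**6 + 12*x**5 + 30*x**4 + 163*x**3/4 + 63*x**2/2 + 145*x/12 + 7/12
d/dx[G] - f(x) = 12*x**5 + 30*x**4 + 40*x**3 + 129*x**2/4 + 51*x/4 + 4/3 != 0.

Invalid: d/dx[G] - f = 12*x**5 + 30*x**4 + 40*x**3 + 129*x**2/4 + 51*x/4 + 4/3, which is not 0.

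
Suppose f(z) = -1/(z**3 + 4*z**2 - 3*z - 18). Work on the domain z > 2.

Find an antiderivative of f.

An antiderivative is F(z) = (-z*log(z - 2) + z*log(z + 3) - 3*log(z - 2) + 3*log(z + 3) - 5)/(25*z + 75).

The denominator factors as (z - 2)*(z + 3)**2; partial fractions split f into directly integrable pieces: 1/(25*(z + 3)) + 1/(5*(z + 3)**2) - 1/(25*(z - 2)).
Check: d/dz[(-z*log(z - 2) + z*log(z + 3) - 3*log(z - 2) + 3*log(z + 3) - 5)/(25*z + 75)] = -1/(z**3 + 4*z**2 - 3*z - 18) = f(z).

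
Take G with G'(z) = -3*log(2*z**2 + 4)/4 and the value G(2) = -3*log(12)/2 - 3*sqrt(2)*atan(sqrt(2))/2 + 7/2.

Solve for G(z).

G(z) = -3*z*log(2*z**2 + 4)/4 + 3*z/2 - 3*sqrt(2)*atan(sqrt(2)*z/2)/2 + 1/2

Check a candidate G(z) by differentiating: d/dz[G] must match the given G'(z).
A general antiderivative is -3*z*log(2*z**2 + 4)/4 + 3*z/2 - 3*sqrt(2)*atan(sqrt(2)*z/2)/2 + C.
The condition gives C = -3*log(12)/2 - 3*sqrt(2)*atan(sqrt(2))/2 + 7/2 - (-3*log(12)/2 - 3*sqrt(2)*atan(sqrt(2))/2 + 3) = 1/2.
So G(z) = -3*z*log(2*z**2 + 4)/4 + 3*z/2 - 3*sqrt(2)*atan(sqrt(2)*z/2)/2 + 1/2.
Check: d/dz[-3*z*log(2*z**2 + 4)/4 + 3*z/2 - 3*sqrt(2)*atan(sqrt(2)*z/2)/2 + 1/2] = -3*log(z**2 + 2)/4 - 3*log(2)/4, which equals G'(z).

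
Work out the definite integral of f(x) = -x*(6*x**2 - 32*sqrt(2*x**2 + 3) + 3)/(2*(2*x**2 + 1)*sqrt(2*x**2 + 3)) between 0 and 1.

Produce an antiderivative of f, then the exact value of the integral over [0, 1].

Antiderivative: F(x) = -3*sqrt(2*x**2 + 3)/4 + 4*log(x**2 + 1/2); value = -3*sqrt(5)/4 - 4*log(3/2) + 3*sqrt(3)/4 + 4*log(9/2)

Recover f(x) by differentiating a candidate F(x); any mismatch rules it out.
F(x) = -3*sqrt(2*x**2 + 3)/4 + 4*log(x**2 + 1/2) is an antiderivative of f.
Check: d/dx[-3*sqrt(2*x**2 + 3)/4 + 4*log(x**2 + 1/2)] = (-6*x**3 + 32*x*sqrt(2*x**2 + 3) - 3*x)/(4*x**2*sqrt(2*x**2 + 3) + 2*sqrt(2*x**2 + 3)), which equals f(x).
F(1) = -3*sqrt(5)/4 + 4*log(3/2); F(0) = -4*log(2) - 3*sqrt(3)/4.
Integral = F(1) - F(0) = -3*sqrt(5)/4 - 4*log(3/2) + 3*sqrt(3)/4 + 4*log(9/2).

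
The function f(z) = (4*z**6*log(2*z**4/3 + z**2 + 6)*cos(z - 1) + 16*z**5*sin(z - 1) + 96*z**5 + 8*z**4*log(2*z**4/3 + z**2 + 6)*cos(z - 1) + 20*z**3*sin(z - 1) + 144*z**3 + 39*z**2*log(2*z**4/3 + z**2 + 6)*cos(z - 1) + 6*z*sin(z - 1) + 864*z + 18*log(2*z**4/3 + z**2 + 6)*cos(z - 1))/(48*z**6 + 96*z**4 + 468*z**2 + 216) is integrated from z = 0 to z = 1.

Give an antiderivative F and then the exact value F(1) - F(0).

A candidate is checked by its d/dz: the result must match f(z).
F(z) = (12*log(3*z**2 + 3/2) + log(2*z**4/3 + z**2 + 6)*sin(z - 1))/12 is an antiderivative of f.
Check: d/dz[(12*log(3*z**2 + 3/2) + log(2*z**4/3 + z**2 + 6)*sin(z - 1))/12] = (4*z**6*log(2*z**4/3 + z**2 + 6)*cos(z - 1) + 16*z**5*sin(z - 1) + 96*z**5 + 8*z**4*log(2*z**4/3 + z**2 + 6)*cos(z - 1) + 20*z**3*sin(z - 1) + 144*z**3 + 39*z**2*log(2*z**4/3 + z**2 + 6)*cos(z - 1) + 6*z*sin(z - 1) + 864*z + 18*log(2*z**4/3 + z**2 + 6)*cos(z - 1))/(48*z**6 + 96*z**4 + 468*z**2 + 216) = f(z).
F(1) = log(9/2); F(0) = -log(6)*sin(1)/12 + log(3/2).
Integral = F(1) - F(0) = -log(3/2) + log(6)*sin(1)/12 + log(9/2).

Antiderivative: F(z) = (12*log(3*z**2 + 3/2) + log(2*z**4/3 + z**2 + 6)*sin(z - 1))/12; value = -log(3/2) + log(6)*sin(1)/12 + log(9/2)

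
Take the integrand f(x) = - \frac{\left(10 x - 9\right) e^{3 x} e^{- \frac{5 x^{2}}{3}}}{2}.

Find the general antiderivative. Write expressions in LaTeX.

F(x) = \frac{3 e^{3 x} e^{- \frac{5 x^{2}}{3}}}{2} + C

f matches the chain-rule pattern g'(h)*h' with inner function h(x) = - \frac{5 x^{2}}{3} + 3 x; substituting u = h(x) collapses the integral.
Check: d/dx[\frac{3 e^{3 x} e^{- \frac{5 x^{2}}{3}}}{2}] = \frac{\left(- 10 x e^{3 x} + 9 e^{3 x}\right) e^{- \frac{5 x^{2}}{3}}}{2}, which equals f(x).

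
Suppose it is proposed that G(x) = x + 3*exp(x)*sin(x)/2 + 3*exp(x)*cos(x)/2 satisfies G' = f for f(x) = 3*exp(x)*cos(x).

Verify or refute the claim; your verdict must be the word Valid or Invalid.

Invalid: d/dx[G] - f = 1, which is not 0.

d/dx[G] = 3*exp(x)*cos(x) + 1
d/dx[G] - f(x) = 1 != 0.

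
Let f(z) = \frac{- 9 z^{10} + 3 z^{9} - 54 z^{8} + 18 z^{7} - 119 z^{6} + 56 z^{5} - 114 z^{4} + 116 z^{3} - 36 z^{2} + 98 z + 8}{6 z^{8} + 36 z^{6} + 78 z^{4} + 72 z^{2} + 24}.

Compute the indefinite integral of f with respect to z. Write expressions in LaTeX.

Recognize the product-rule pattern: f = u'v + uv' with u = \frac{1}{2 \left(z^{2} + 1\right)}, v = - z^{5} + \frac{z^{4}}{2} - z^{3} - \frac{5 z^{2}}{3} + \frac{2 z}{3} - 5 - \frac{2}{2 z^{2} + 4}, so integration by parts undoes it.
Check: d/dz[\frac{- 6 z^{7} + 3 z^{6} - 18 z^{5} - 4 z^{4} - 8 z^{3} - 50 z^{2} + 8 z - 66}{12 z^{4} + 36 z^{2} + 24}] = \frac{- 9 z^{10} + 3 z^{9} - 54 z^{8} + 18 z^{7} - 119 z^{6} + 56 z^{5} - 114 z^{4} + 116 z^{3} - 36 z^{2} + 98 z + 8}{6 z^{8} + 36 z^{6} + 78 z^{4} + 72 z^{2} + 24} = f(z).

F(z) = \frac{- 6 z^{7} + 3 z^{6} - 18 z^{5} - 4 z^{4} - 8 z^{3} - 50 z^{2} + 8 z - 66}{12 z^{4} + 36 z^{2} + 24} + C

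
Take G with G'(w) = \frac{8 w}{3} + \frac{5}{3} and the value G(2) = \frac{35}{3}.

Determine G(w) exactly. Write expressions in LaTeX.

G(w) = \frac{4 w^{2}}{3} + \frac{5 w}{3} + 3

Whatever form G(w) takes, its d/dw must return the stated G'(w).
A general antiderivative is \frac{4 w^{2}}{3} + \frac{5 w}{3} + 1 + C.
The condition gives C = \frac{35}{3} - (\frac{29}{3}) = 2.
So G(w) = \frac{4 w^{2}}{3} + \frac{5 w}{3} + 3.
Check: d/dw[\frac{4 w^{2}}{3} + \frac{5 w}{3} + 3] = \frac{8 w}{3} + \frac{5}{3} = G'(w).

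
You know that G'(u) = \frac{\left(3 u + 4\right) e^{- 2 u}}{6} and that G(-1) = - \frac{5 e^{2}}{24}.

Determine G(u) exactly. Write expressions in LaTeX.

G(u) = \frac{\left(- 6 u - 11\right) e^{- 2 u}}{24}

G'(u) has the shape v'r + vr' for v = - \frac{u}{4} - \frac{11}{24} and r = e^{- 2 u} — it is the derivative of the product v*r.
A general antiderivative is \frac{\left(- 6 u - 11\right) e^{- 2 u}}{24} + C.
The condition gives C = - \frac{5 e^{2}}{24} - (- \frac{5 e^{2}}{24}) = 0.
So G(u) = \frac{\left(- 6 u - 11\right) e^{- 2 u}}{24}.
Check: d/du[\frac{\left(- 6 u - 11\right) e^{- 2 u}}{24}] = \frac{\left(3 u + 4\right) e^{- 2 u}}{6} = G'(u).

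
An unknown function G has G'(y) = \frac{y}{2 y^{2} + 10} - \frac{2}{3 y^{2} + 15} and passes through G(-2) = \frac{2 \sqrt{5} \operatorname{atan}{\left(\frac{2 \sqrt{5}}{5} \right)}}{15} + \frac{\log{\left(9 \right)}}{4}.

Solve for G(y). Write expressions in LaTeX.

G(y) = \frac{15 \log{\left(y^{2} + 5 \right)} - 8 \sqrt{5} \operatorname{atan}{\left(\frac{\sqrt{5} y}{5} \right)}}{60}

The integrand splits into summands that can be handled one at a time.
A general antiderivative is \frac{\log{\left(y^{2} + 5 \right)}}{4} - \frac{2 \sqrt{5} \operatorname{atan}{\left(\frac{\sqrt{5} y}{5} \right)}}{15} + C.
The condition gives C = \frac{2 \sqrt{5} \operatorname{atan}{\left(\frac{2 \sqrt{5}}{5} \right)}}{15} + \frac{\log{\left(9 \right)}}{4} - (\frac{2 \sqrt{5} \operatorname{atan}{\left(\frac{2 \sqrt{5}}{5} \right)}}{15} + \frac{\log{\left(9 \right)}}{4}) = 0.
So G(y) = \frac{15 \log{\left(y^{2} + 5 \right)} - 8 \sqrt{5} \operatorname{atan}{\left(\frac{\sqrt{5} y}{5} \right)}}{60}.
Check: d/dy[\frac{15 \log{\left(y^{2} + 5 \right)} - 8 \sqrt{5} \operatorname{atan}{\left(\frac{\sqrt{5} y}{5} \right)}}{60}] = \frac{3 y - 4}{6 y^{2} + 30}, which equals G'(y).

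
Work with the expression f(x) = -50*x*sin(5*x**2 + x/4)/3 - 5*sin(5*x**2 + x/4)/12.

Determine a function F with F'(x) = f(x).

An antiderivative is F(x) = 5*cos(5*x**2 + x/4)/3.

The substitution u = 5*x**2 + x/4 works: f is exactly (dF/du)*(du/dx) for that inner function.
Check: d/dx[5*cos(5*x**2 + x/4)/3] = -50*x*sin(5*x**2 + x/4)/3 - 5*sin(5*x**2 + x/4)/12 = f(x).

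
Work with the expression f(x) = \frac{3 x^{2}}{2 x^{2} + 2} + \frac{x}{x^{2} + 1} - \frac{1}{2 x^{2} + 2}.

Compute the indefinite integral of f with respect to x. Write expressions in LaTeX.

F(x) = \frac{3 x}{2} + \frac{\log{\left(x^{2} + 1 \right)}}{2} - 2 \operatorname{atan}{\left(x \right)} + C

The integrand splits into summands that can be handled one at a time.
Check: d/dx[\frac{3 x}{2} + \frac{\log{\left(x^{2} + 1 \right)}}{2} - 2 \operatorname{atan}{\left(x \right)}] = \frac{3 x^{2} + 2 x - 1}{2 x^{2} + 2}, which equals f(x).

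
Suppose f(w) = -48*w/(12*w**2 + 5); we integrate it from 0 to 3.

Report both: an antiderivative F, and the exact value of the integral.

The substitution u = 4*w**2 + 5/3 works: f is exactly (dF/du)*(du/dw) for that inner function.
F(w) = -2*log(4*w**2 + 5/3) is an antiderivative of f.
Check: d/dw[-2*log(4*w**2 + 5/3)] = -48*w/(12*w**2 + 5) = f(w).
F(3) = -2*log(113/3); F(0) = -2*log(5/3).
Integral = F(3) - F(0) = -2*log(113/3) + 2*log(5/3).

Antiderivative: F(w) = -2*log(4*w**2 + 5/3); value = -2*log(113/3) + 2*log(5/3)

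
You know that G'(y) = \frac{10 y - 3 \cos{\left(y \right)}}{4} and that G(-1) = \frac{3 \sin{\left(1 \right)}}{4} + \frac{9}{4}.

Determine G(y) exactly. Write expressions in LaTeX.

Since d/dy undoes antidifferentiation here, G(y) must give back the stated G'(y).
A general antiderivative is \frac{5 y^{2}}{4} - \frac{3 \sin{\left(y \right)}}{4} - 1 + C.
The condition gives C = \frac{3 \sin{\left(1 \right)}}{4} + \frac{9}{4} - (\frac{1}{4} + \frac{3 \sin{\left(1 \right)}}{4}) = 2.
So G(y) = \frac{5 y^{2} - 3 \sin{\left(y \right)} + 4}{4}.
Check: d/dy[\frac{5 y^{2} - 3 \sin{\left(y \right)} + 4}{4}] = \frac{5 y}{2} - \frac{3 \cos{\left(y \right)}}{4}, which equals G'(y).

G(y) = \frac{5 y^{2} - 3 \sin{\left(y \right)} + 4}{4}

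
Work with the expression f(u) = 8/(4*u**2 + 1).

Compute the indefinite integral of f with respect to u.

An antiderivative F(u) passes only if d/du[F] lands on f(u) exactly.
Check: d/du[4*atan(2*u)] = 8/(4*u**2 + 1) = f(u).

F(u) = 4*atan(2*u) + C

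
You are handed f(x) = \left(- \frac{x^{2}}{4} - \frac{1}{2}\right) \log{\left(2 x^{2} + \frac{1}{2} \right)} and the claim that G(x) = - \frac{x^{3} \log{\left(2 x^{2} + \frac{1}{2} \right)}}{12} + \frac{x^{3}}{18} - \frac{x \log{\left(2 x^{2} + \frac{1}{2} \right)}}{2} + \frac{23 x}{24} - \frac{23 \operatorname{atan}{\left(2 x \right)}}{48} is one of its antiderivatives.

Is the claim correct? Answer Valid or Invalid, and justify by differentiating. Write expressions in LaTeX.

Valid: G'(x) = f(x).

d/dx[G] = - \frac{x^{2} \log{\left(2 x^{2} + \frac{1}{2} \right)}}{4} - \frac{\log{\left(2 x^{2} + \frac{1}{2} \right)}}{2}
This equals f(x) exactly, so the claim holds.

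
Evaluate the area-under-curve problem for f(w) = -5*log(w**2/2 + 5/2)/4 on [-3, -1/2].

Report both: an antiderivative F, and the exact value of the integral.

Since d/dw undoes antidifferentiation here, F'(w) = f(w) is required of F(w).
F(w) = -5*(w*log(w**2/2 + 5/2) - 2*w + 2*sqrt(5)*atan(sqrt(5)*w/5))/4 is an antiderivative of f.
Check: d/dw[-5*(w*log(w**2/2 + 5/2) - 2*w + 2*sqrt(5)*atan(sqrt(5)*w/5))/4] = -5*log(w**2 + 5)/4 + 5*log(2)/4, which equals f(w).
F(-1/2) = -5/4 + 5*log(21/8)/8 + 5*sqrt(5)*atan(sqrt(5)/10)/2; F(-3) = -15/2 + 5*sqrt(5)*atan(3*sqrt(5)/5)/2 + 15*log(7)/4.
Integral = F(-1/2) - F(-3) = -15*log(7)/4 - 5*sqrt(5)*atan(3*sqrt(5)/5)/2 + 5*log(21/8)/8 + 5*sqrt(5)*atan(sqrt(5)/10)/2 + 25/4.

Antiderivative: F(w) = -5*(w*log(w**2/2 + 5/2) - 2*w + 2*sqrt(5)*atan(sqrt(5)*w/5))/4; value = -15*log(7)/4 - 5*sqrt(5)*atan(3*sqrt(5)/5)/2 + 5*log(21/8)/8 + 5*sqrt(5)*atan(sqrt(5)/10)/2 + 25/4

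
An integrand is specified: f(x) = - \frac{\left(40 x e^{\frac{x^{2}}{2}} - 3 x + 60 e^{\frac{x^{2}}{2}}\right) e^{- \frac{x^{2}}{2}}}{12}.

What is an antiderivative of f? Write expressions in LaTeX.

A first test for any F(x): its x-derivative must equal f(x) identically.
Check: d/dx[\frac{\left(- 20 x^{2} e^{\frac{x^{2}}{2}} - 60 x e^{\frac{x^{2}}{2}} - 3\right) e^{- \frac{x^{2}}{2}}}{12}] = \frac{\left(- 40 x e^{\frac{x^{2}}{2}} + 3 x - 60 e^{\frac{x^{2}}{2}}\right) e^{- \frac{x^{2}}{2}}}{12}, which equals f(x).

An antiderivative is F(x) = \frac{\left(- 20 x^{2} e^{\frac{x^{2}}{2}} - 60 x e^{\frac{x^{2}}{2}} - 3\right) e^{- \frac{x^{2}}{2}}}{12}.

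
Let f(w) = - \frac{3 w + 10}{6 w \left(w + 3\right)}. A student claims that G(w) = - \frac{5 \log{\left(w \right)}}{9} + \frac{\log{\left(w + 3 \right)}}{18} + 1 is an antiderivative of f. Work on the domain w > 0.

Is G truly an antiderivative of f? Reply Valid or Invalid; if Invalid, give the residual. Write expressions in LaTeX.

Valid - differentiating G returns exactly f.

d/dw[G] = \frac{- 3 w - 10}{6 w^{2} + 18 w}
This equals f(w) exactly, so the claim holds.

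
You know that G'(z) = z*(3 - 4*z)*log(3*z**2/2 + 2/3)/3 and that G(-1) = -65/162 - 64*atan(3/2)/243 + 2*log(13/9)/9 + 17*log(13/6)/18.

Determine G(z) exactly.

A first test for any G(z): its z-derivative must equal the given G'(z).
A general antiderivative is 8*z**3/27 - z**2/2 - 32*z/81 + (-4*z**3/9 + z**2/2)*log(3*z**2/2 + 2/3) + 2*log(z**2 + 4/9)/9 + 64*atan(3*z/2)/243 + C.
The condition gives C = -65/162 - 64*atan(3/2)/243 + 2*log(13/9)/9 + 17*log(13/6)/18 - (-65/162 - 64*atan(3/2)/243 + 2*log(13/9)/9 + 17*log(13/6)/18) = 0.
So G(z) = -4*z**3*log(9*z**2 + 4)/9 + 8*z**3/27 + 4*z**3*log(6)/9 + z**2*log(9*z**2 + 4)/2 - z**2*log(6)/2 - z**2/2 - 32*z/81 + 2*log(z**2 + 4/9)/9 + 64*atan(3*z/2)/243.
Check: d/dz[-4*z**3*log(9*z**2 + 4)/9 + 8*z**3/27 + 4*z**3*log(6)/9 + z**2*log(9*z**2 + 4)/2 - z**2*log(6)/2 - z**2/2 - 32*z/81 + 2*log(z**2 + 4/9)/9 + 64*atan(3*z/2)/243] = -4*z**2*log(9*z**2 + 4)/3 + 4*z**2*log(6)/3 + z*log(9*z**2 + 4) - z*log(6), which equals G'(z).

G(z) = -4*z**3*log(9*z**2 + 4)/9 + 8*z**3/27 + 4*z**3*log(6)/9 + z**2*log(9*z**2 + 4)/2 - z**2*log(6)/2 - z**2/2 - 32*z/81 + 2*log(z**2 + 4/9)/9 + 64*atan(3*z/2)/243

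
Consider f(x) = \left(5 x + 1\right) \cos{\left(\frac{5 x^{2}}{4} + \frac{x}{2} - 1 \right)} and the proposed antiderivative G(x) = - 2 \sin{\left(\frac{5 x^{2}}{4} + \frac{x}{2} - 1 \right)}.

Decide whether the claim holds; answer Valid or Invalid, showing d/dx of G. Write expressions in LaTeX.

Invalid: d/dx[G] - f = - 10 x \cos{\left(\frac{5 x^{2}}{4} + \frac{x}{2} - 1 \right)} - 2 \cos{\left(\frac{5 x^{2}}{4} + \frac{x}{2} - 1 \right)}, which is not 0.

d/dx[G] = - 5 x \cos{\left(\frac{5 x^{2}}{4} + \frac{x}{2} - 1 \right)} - \cos{\left(\frac{5 x^{2}}{4} + \frac{x}{2} - 1 \right)}
d/dx[G] - f(x) = - 10 x \cos{\left(\frac{5 x^{2}}{4} + \frac{x}{2} - 1 \right)} - 2 \cos{\left(\frac{5 x^{2}}{4} + \frac{x}{2} - 1 \right)} != 0.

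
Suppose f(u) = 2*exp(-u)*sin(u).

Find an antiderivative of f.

An antiderivative is F(u) = (-sin(u) - cos(u))*exp(-u).

Check any antiderivative F(u) by computing F'(u) and comparing it with f(u).
Check: d/du[(-sin(u) - cos(u))*exp(-u)] = 2*exp(-u)*sin(u) = f(u).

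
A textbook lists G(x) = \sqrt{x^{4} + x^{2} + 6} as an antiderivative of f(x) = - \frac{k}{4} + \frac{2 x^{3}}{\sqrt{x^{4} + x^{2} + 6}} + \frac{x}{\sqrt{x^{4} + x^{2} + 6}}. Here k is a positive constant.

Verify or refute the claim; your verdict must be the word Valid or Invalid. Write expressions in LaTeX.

Invalid: d/dx[G] - f = \frac{k}{4}, which is not 0.

d/dx[G] = \frac{2 x^{3} + x}{\sqrt{x^{4} + x^{2} + 6}}
d/dx[G] - f(x) = \frac{k}{4} != 0.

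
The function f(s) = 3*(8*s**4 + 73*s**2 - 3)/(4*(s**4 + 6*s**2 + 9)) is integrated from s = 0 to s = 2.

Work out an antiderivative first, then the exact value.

Recognize the product-rule pattern: f = u'v + uv' with u = 3/(2*(s**2 + 3)), v = 4*s**3 - s/2, so integration by parts undoes it.
F(s) = 3*s*(8*s**2 - 1)/(4*(s**2 + 3)) is an antiderivative of f.
Check: d/ds[3*s*(8*s**2 - 1)/(4*(s**2 + 3))] = (24*s**4 + 219*s**2 - 9)/(4*s**4 + 24*s**2 + 36), which equals f(s).
F(2) = 93/14; F(0) = 0.
Integral = F(2) - F(0) = 93/14.

Antiderivative: F(s) = 3*s*(8*s**2 - 1)/(4*(s**2 + 3)); value = 93/14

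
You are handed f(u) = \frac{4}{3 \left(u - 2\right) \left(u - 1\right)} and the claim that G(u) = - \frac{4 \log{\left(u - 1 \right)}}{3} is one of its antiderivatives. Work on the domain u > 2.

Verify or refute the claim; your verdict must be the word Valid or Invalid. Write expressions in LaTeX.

d/du[G] = - \frac{4}{3 u - 3}
d/du[G] - f(u) = - \frac{4}{3 u - 6} != 0.

Invalid: d/du[G] - f = - \frac{4}{3 u - 6}, which is not 0.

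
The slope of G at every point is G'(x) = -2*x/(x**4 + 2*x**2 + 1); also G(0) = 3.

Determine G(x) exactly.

G'(x) matches the chain-rule pattern g'(h)*h' with inner function h(x) = 2*x**2 + 2; substituting u = h(x) collapses the integral.
A general antiderivative is 2/(2*x**2 + 2) + C.
The condition gives C = 3 - (1) = 2.
So G(x) = (2*x**2 + 3)/(x**2 + 1).
Check: d/dx[(2*x**2 + 3)/(x**2 + 1)] = -2*x/(x**4 + 2*x**2 + 1) = G'(x).

G(x) = (2*x**2 + 3)/(x**2 + 1)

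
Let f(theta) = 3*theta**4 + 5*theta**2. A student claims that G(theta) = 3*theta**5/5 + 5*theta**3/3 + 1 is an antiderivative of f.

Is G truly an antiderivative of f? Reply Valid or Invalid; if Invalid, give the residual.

d/dtheta[G] = 3*theta**4 + 5*theta**2
This equals f(theta) exactly, so the claim holds.

Valid. The derivative of G reproduces f.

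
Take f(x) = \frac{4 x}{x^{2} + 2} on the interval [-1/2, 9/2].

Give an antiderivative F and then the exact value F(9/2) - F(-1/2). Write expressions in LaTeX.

Antiderivative: F(x) = 2 \log{\left(\frac{x^{2}}{2} + 1 \right)}; value = - 2 \log{\left(\frac{9}{8} \right)} + 2 \log{\left(\frac{89}{8} \right)}

f matches the chain-rule pattern g'(h)*h' with inner function h(x) = \frac{x^{2}}{2} + 1; substituting u = h(x) collapses the integral.
F(x) = 2 \log{\left(\frac{x^{2}}{2} + 1 \right)} is an antiderivative of f.
Check: d/dx[2 \log{\left(\frac{x^{2}}{2} + 1 \right)}] = \frac{4 x}{x^{2} + 2} = f(x).
F(9/2) = 2 \log{\left(\frac{89}{8} \right)}; F(-1/2) = 2 \log{\left(\frac{9}{8} \right)}.
Integral = F(9/2) - F(-1/2) = - 2 \log{\left(\frac{9}{8} \right)} + 2 \log{\left(\frac{89}{8} \right)}.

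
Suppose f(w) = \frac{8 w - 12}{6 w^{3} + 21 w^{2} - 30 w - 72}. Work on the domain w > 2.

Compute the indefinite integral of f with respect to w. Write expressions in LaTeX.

Factor the denominator (3 \left(w - 2\right) \left(w + 4\right) \left(2 w + 3\right)) and decompose: f = \frac{32}{35 \left(2 w + 3\right)} - \frac{22}{45 \left(w + 4\right)} + \frac{2}{63 \left(w - 2\right)}; each piece integrates to a log, atan, or power term.
Check: d/dw[\frac{2 \left(5 \log{\left(w - 2 \right)} + 72 \log{\left(w + \frac{3}{2} \right)} - 77 \log{\left(w + 4 \right)}\right)}{315}] = \frac{8 w - 12}{6 w^{3} + 21 w^{2} - 30 w - 72} = f(w).

F(w) = \frac{2 \left(5 \log{\left(w - 2 \right)} + 72 \log{\left(w + \frac{3}{2} \right)} - 77 \log{\left(w + 4 \right)}\right)}{315} + C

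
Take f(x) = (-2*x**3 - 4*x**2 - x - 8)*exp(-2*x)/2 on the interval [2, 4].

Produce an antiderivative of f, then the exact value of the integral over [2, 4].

f has the shape u'v + uv' for u = x**3/2 + 7*x**2/4 + 2*x + 3 and v = exp(-2*x) — it is the derivative of the product u*v.
F(x) = (2*x**3 + 7*x**2 + 8*x + 12)*exp(-2*x)/4 is an antiderivative of f.
Check: d/dx[(2*x**3 + 7*x**2 + 8*x + 12)*exp(-2*x)/4] = (-2*x**3 - 4*x**2 - x - 8)*exp(-2*x)/2 = f(x).
F(4) = 71*exp(-8); F(2) = 18*exp(-4).
Integral = F(4) - F(2) = -18*exp(-4) + 71*exp(-8).

Antiderivative: F(x) = (2*x**3 + 7*x**2 + 8*x + 12)*exp(-2*x)/4; value = -18*exp(-4) + 71*exp(-8)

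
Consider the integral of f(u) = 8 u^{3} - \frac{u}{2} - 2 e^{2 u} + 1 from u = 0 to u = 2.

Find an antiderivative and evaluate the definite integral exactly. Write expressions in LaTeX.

The integrand splits into summands that can be handled one at a time.
F(u) = \frac{8 u^{4} - u^{2} + 4 u - 4 e^{2 u} - 20}{4} is an antiderivative of f.
Check: d/du[\frac{8 u^{4} - u^{2} + 4 u - 4 e^{2 u} - 20}{4}] = 8 u^{3} - \frac{u}{2} - 2 e^{2 u} + 1 = f(u).
F(2) = 28 - e^{4}; F(0) = -6.
Integral = F(2) - F(0) = 34 - e^{4}.

Antiderivative: F(u) = \frac{8 u^{4} - u^{2} + 4 u - 4 e^{2 u} - 20}{4}; value = 34 - e^{4}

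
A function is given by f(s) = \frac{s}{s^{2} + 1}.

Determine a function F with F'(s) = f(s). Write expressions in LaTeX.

f matches the chain-rule pattern g'(h)*h' with inner function h(s) = s^{2} + 1; substituting u = h(s) collapses the integral.
Check: d/ds[\frac{\log{\left(s^{2} + 1 \right)}}{2}] = \frac{s}{s^{2} + 1} = f(s).

An antiderivative is F(s) = \frac{\log{\left(s^{2} + 1 \right)}}{2}.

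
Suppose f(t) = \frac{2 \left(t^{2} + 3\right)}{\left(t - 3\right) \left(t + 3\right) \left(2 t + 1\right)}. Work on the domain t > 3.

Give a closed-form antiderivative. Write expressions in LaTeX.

Factor the denominator (\left(t - 3\right) \left(t + 3\right) \left(2 t + 1\right)) and decompose: f = - \frac{26}{35 \left(2 t + 1\right)} + \frac{4}{5 \left(t + 3\right)} + \frac{4}{7 \left(t - 3\right)}; each piece integrates to a log, atan, or power term.
Check: d/dt[- \frac{- 20 \log{\left(t - 3 \right)} + 13 \log{\left(t + \frac{1}{2} \right)} - 28 \log{\left(t + 3 \right)}}{35}] = \frac{2 t^{2} + 6}{2 t^{3} + t^{2} - 18 t - 9}, which equals f(t).

An antiderivative is F(t) = - \frac{- 20 \log{\left(t - 3 \right)} + 13 \log{\left(t + \frac{1}{2} \right)} - 28 \log{\left(t + 3 \right)}}{35}.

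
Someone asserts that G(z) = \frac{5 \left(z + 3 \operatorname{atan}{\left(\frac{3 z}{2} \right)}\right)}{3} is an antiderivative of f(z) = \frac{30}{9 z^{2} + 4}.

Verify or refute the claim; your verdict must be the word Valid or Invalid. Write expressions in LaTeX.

d/dz[G] = \frac{45 z^{2} + 110}{27 z^{2} + 12}
d/dz[G] - f(z) = \frac{5}{3} != 0.

Invalid: d/dz[G] - f = \frac{5}{3}, which is not 0.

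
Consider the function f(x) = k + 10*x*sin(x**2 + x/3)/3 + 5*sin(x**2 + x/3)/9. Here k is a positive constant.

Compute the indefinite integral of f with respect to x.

F(x) = k*x - 5*cos(x**2 + x/3)/3 + C

Integrate term by term and add the pieces.
Check: d/dx[k*x - 5*cos(x**2 + x/3)/3] = k + 10*x*sin(x**2 + x/3)/3 + 5*sin(x**2 + x/3)/9 = f(x).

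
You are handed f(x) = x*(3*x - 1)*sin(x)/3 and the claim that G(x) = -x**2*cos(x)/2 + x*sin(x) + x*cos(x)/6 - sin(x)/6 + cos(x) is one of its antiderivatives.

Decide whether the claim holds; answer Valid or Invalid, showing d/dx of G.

Invalid: d/dx[G] - f = -x**2*sin(x)/2 + x*sin(x)/6, which is not 0.

d/dx[G] = x**2*sin(x)/2 - x*sin(x)/6
d/dx[G] - f(x) = -x**2*sin(x)/2 + x*sin(x)/6 != 0.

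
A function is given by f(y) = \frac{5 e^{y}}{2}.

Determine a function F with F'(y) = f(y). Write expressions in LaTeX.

A first test for any F(y): its y-derivative must equal f(y) identically.
Check: d/dy[\frac{5 e^{y}}{2}] = \frac{5 e^{y}}{2} = f(y).

An antiderivative is F(y) = \frac{5 e^{y}}{2}.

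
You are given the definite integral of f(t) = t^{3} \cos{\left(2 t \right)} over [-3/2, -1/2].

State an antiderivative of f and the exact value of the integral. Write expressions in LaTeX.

Since d/dt undoes antidifferentiation here, F'(t) = f(t) is required of F(t).
F(t) = \frac{t^{3} \sin{\left(2 t \right)}}{2} + \frac{3 t^{2} \cos{\left(2 t \right)}}{4} - \frac{3 t \sin{\left(2 t \right)}}{4} - \frac{3 \cos{\left(2 t \right)}}{8} is an antiderivative of f.
Check: d/dt[\frac{t^{3} \sin{\left(2 t \right)}}{2} + \frac{3 t^{2} \cos{\left(2 t \right)}}{4} - \frac{3 t \sin{\left(2 t \right)}}{4} - \frac{3 \cos{\left(2 t \right)}}{8}] = t^{3} \cos{\left(2 t \right)} = f(t).
F(-1/2) = - \frac{5 \sin{\left(1 \right)}}{16} - \frac{3 \cos{\left(1 \right)}}{16}; F(-3/2) = \frac{21 \cos{\left(3 \right)}}{16} + \frac{9 \sin{\left(3 \right)}}{16}.
Integral = F(-1/2) - F(-3/2) = - \frac{5 \sin{\left(1 \right)}}{16} - \frac{3 \cos{\left(1 \right)}}{16} - \frac{9 \sin{\left(3 \right)}}{16} - \frac{21 \cos{\left(3 \right)}}{16}.

Antiderivative: F(t) = \frac{t^{3} \sin{\left(2 t \right)}}{2} + \frac{3 t^{2} \cos{\left(2 t \right)}}{4} - \frac{3 t \sin{\left(2 t \right)}}{4} - \frac{3 \cos{\left(2 t \right)}}{8}; value = - \frac{5 \sin{\left(1 \right)}}{16} - \frac{3 \cos{\left(1 \right)}}{16} - \frac{9 \sin{\left(3 \right)}}{16} - \frac{21 \cos{\left(3 \right)}}{16}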